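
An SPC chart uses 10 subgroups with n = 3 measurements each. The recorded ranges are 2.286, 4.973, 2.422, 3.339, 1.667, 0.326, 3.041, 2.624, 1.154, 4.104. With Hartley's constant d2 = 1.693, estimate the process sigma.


R_bar = (2.286 + 4.973 + 2.422 + 3.339 + 1.667 + 0.326 + 3.041 + 2.624 + 1.154 + 4.104) / 10
R_bar = 25.936 / 10 = 2.5936
sigma_hat = R_bar / d2 = 2.5936 / 1.693 = 1.5320

1.5320


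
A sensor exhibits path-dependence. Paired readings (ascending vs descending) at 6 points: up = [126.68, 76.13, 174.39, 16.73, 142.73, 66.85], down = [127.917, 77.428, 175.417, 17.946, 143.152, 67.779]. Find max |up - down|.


|126.68 - 127.917| = 1.2370
|76.13 - 77.428| = 1.2980
|174.39 - 175.417| = 1.0270
|16.73 - 17.946| = 1.2160
|142.73 - 143.152| = 0.4220
|66.85 - 67.779| = 0.9290
hysteresis = max(diffs) = 1.2980

1.2980


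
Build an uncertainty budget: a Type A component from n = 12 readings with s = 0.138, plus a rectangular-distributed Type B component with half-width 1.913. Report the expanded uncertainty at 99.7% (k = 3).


u_A = s / sqrt(n) = 0.138 / sqrt(12) = 0.039837169
u_B = half_width / sqrt(3) = 1.913 / sqrt(3) = 1.1044711
uc = sqrt(u_A^2 + u_B^2) = sqrt(0.039837169^2 + 1.1044711^2) = 1.1051893
U = k * uc = 3 * 1.1051893
U = 3.3156

3.3156


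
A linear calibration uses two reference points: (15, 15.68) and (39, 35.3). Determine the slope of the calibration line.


slope = (y2 - y1) / (x2 - x1)
= (35.3 - 15.68) / (39 - 15)
= 19.6200 / 24
= 0.8175

0.8175


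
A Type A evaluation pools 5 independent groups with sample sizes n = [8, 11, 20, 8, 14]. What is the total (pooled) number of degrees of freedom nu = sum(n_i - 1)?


nu = sum_i (n_i - 1)
nu = ((8 - 1) + (11 - 1) + (20 - 1) + (8 - 1) + (14 - 1))
nu = 7 + 10 + 19 + 7 + 13
nu = 56

56


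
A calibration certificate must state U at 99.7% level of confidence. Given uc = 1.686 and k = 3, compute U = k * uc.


U = k * uc
U = 3 * 1.686
U = 5.0580

5.0580


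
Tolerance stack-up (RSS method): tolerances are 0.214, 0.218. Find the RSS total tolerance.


RSS = sqrt(0.214^2 + 0.218^2)
= sqrt(0.09332)
= 0.3055

0.3055


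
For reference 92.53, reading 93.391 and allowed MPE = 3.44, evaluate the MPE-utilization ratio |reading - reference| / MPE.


e = indication - reference = 93.391 - 92.53 = 0.8610
|e| = 0.8610
ratio = |e| / MPE = 0.8610 / 3.44
ratio = 0.2503

0.2503


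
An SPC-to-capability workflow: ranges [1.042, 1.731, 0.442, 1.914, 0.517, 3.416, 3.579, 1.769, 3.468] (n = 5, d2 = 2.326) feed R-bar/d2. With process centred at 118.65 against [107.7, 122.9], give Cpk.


R_bar = (1.042 + 1.731 + 0.442 + 1.914 + 0.517 + 3.416 + 3.579 + 1.769 + 3.468) / 9 = 1.9864444
sigma = R_bar / d2 = 1.9864444 / 2.326 = 0.85401737
Cp = (USL - LSL)/(6*sigma) = (122.9 - 107.7)/(6*0.85401737) = 2.9664
Cpu = (122.9 - 118.65)/(3*0.85401737) = 1.6588
Cpl = (118.65 - 107.7)/(3*0.85401737) = 4.2739
Cpk = min(Cpu, Cpl) = 1.6588

1.6588


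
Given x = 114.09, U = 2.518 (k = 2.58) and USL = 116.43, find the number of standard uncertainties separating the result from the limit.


u = U / k = 2.518 / 2.58 = 0.97596899
margin = |USL - x| = |116.43 - 114.09| = 2.34
z = margin / u = 2.34 / 0.97596899
z = 2.3976

2.3976


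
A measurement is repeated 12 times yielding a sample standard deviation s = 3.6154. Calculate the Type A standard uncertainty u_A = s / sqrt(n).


u_A = s / sqrt(n)
u_A = 3.6154 / sqrt(12)
u_A = 3.6154 / 3.4641016
u_A = 1.0437

1.0437


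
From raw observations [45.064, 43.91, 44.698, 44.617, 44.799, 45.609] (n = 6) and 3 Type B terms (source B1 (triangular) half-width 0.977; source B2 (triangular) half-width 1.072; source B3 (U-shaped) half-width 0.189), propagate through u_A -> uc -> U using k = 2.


mean = (45.064 + 43.91 + 44.698 + 44.617 + 44.799 + 45.609) / 6 = 44.78283333
s = sqrt(sum((x - mean)^2)/(n-1)) = 0.55828359
u_A = s / sqrt(n) = 0.55828359 / sqrt(6) = 0.22791832
u_B1 = 0.977 / sqrt(6) = 0.39885858
u_B2 = 1.072 / sqrt(6) = 0.43764217
u_B3 = 0.189 / sqrt(2) = 0.13364318
uc = sqrt(0.22791832^2 + 0.39885858^2 + 0.43764217^2 + 0.13364318^2) = 0.64840273
U = k * uc = 2 * 0.64840273
U = 1.2968

1.2968


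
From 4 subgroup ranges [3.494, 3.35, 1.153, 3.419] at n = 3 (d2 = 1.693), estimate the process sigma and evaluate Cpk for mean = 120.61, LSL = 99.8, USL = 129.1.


R_bar = (3.494 + 3.35 + 1.153 + 3.419) / 4 = 2.854
sigma = R_bar / d2 = 2.854 / 1.693 = 1.6857649
Cp = (USL - LSL)/(6*sigma) = (129.1 - 99.8)/(6*1.6857649) = 2.8968
Cpu = (129.1 - 120.61)/(3*1.6857649) = 1.6788
Cpl = (120.61 - 99.8)/(3*1.6857649) = 4.1148
Cpk = min(Cpu, Cpl) = 1.6788

1.6788


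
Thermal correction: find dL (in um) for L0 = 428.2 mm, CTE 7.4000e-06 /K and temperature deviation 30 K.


dL = L * alpha * dT
= 428.2 * 7.4000e-06 * 30
= 0.0950604 mm
dL_um = 0.0950604 * 1000 = 95.0604 um

95.0604


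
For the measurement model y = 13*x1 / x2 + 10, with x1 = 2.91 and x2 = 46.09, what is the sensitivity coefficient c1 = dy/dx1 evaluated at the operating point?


y = 13*x1 / x2 + 10
dy/dx1 = 13/x2
Evaluate at x2 = 46.09: c1 = 13 / 46.09
c1 = 0.2821

0.2821


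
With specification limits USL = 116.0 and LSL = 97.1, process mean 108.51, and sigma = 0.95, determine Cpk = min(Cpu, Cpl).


Cpu = (USL - mean) / (3*sigma) = (116.0 - 108.51) / (3*0.95) = 2.6281
Cpl = (mean - LSL) / (3*sigma) = (108.51 - 97.1) / (3*0.95) = 4.0035
Cpk = min(Cpu, Cpl) = 2.6281

2.6281


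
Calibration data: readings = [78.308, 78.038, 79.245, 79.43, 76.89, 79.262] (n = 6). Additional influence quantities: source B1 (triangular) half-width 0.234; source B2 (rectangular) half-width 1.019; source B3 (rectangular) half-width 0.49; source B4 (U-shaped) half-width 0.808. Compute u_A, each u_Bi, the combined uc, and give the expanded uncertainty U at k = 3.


mean = (78.308 + 78.038 + 79.245 + 79.43 + 76.89 + 79.262) / 6 = 78.52883333
s = sqrt(sum((x - mean)^2)/(n-1)) = 0.98366547
u_A = s / sqrt(n) = 0.98366547 / sqrt(6) = 0.40157975
u_B1 = 0.234 / sqrt(6) = 0.0955301
u_B2 = 1.019 / sqrt(3) = 0.58831992
u_B3 = 0.49 / sqrt(3) = 0.28290163
u_B4 = 0.808 / sqrt(2) = 0.57134228
uc = sqrt(0.40157975^2 + 0.0955301^2 + 0.58831992^2 + 0.28290163^2 + 0.57134228^2) = 0.96071742
U = k * uc = 3 * 0.96071742
U = 2.8822

2.8822


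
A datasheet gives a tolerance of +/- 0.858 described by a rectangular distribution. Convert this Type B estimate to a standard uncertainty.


u_B = half_width / sqrt(3)
u_B = 0.858 / 1.7320508
u_B = 0.4954

0.4954


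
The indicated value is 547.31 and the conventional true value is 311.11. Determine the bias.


Systematic error = measured - true
= 547.31 - 311.11
= 236.2000

236.2000


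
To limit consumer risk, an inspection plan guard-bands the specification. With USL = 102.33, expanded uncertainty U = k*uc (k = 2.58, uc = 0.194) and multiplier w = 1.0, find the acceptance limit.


U = k * uc = 2.58 * 0.194 = 0.50052
guard band g = w * U = 1.0 * 0.50052 = 0.50052
AL = USL - g = 102.33 - 0.50052
AL = 101.8295

101.8295


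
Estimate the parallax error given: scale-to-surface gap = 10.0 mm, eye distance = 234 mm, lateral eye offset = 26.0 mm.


error = h * offset / d
= 10.0 * 26.0 / 234
= 1.1111

1.1111


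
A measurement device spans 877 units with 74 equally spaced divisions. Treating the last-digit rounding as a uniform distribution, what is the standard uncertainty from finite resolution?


resolution = range / divisions
resolution = 877 / 74 = 11.851351
u_res = resolution / (2*sqrt(3))
u_res = 11.851351 / 3.4641016
u_res = 3.4212

3.4212


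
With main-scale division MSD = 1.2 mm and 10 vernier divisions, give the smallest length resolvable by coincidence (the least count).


LC = MSD / n_div
= 1.2 / 10
= 0.1200

0.1200


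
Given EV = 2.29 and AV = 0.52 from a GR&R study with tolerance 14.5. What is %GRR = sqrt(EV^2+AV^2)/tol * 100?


GRR = sqrt(EV^2 + AV^2) = sqrt(2.29^2 + 0.52^2) = 2.3482973
%GRR = GRR / tol * 100 = 2.3482973 / 14.5 * 100
%GRR = 16.1952

16.1952


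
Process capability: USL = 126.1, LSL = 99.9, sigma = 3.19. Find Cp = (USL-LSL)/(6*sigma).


Cp = (USL - LSL) / (6 * sigma)
= (126.1 - 99.9) / (6 * 3.19)
= 26.2000 / 19.1400
= 1.3689

1.3689


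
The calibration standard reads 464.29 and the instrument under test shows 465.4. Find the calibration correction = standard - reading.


Correction = standard - reading
= 464.29 - 465.4
= -1.1100

-1.1100


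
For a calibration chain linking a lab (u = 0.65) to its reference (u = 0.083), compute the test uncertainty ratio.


TUR = u_lab / u_ref
= 0.65 / 0.083
= 7.8313

7.8313


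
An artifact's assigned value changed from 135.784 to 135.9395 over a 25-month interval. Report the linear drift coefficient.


rate = (v2 - v1) / months
= (135.9395 - 135.784) / 25
= 0.1555 / 25
= 0.0062

0.0062


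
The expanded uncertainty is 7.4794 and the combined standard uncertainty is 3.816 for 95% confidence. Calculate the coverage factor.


k = U / uc
k = 7.4794 / 3.816
k = 1.96

1.96


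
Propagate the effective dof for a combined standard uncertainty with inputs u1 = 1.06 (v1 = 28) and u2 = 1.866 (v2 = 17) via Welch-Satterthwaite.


uc = sqrt(u1^2 + u2^2) = sqrt(1.06^2 + 1.866^2) = 2.1460559
v_eff = uc^4 / (u1^4/v1 + u2^4/v2)
= 2.1460559^4 / (1.06^4/28 + 1.866^4/17)
= 21.211145 / 0.75826597
v_eff = 27.9732

27.9732


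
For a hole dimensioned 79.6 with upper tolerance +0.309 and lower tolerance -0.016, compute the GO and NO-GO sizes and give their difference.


GO = nominal - lower_tol (smallest hole = maximum material condition)
GO = 79.6 - 0.016 = 79.584
NO-GO = nominal + upper_tol (largest hole = least material condition)
NO-GO = 79.6 + 0.309 = 79.909
spread = NO-GO - GO = 79.909 - 79.584 = 0.3250

0.3250


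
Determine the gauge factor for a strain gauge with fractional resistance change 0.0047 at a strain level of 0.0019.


GF = (dR/R) / epsilon
= 0.0047 / 0.0019
= 2.4737

2.4737


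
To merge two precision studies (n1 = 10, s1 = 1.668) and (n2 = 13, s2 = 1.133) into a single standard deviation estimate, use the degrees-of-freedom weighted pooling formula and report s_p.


s_p = sqrt(((n1-1)*s1^2 + (n2-1)*s2^2) / (n1+n2-2))
numerator = (10-1)*1.668^2 + (13-1)*1.133^2 = 25.040016 + 15.404268 = 40.444284
denominator = 10 + 13 - 2 = 21
s_p^2 = 40.444284 / 21 = 1.9259183
s_p = sqrt(1.9259183) = 1.3878

1.3878


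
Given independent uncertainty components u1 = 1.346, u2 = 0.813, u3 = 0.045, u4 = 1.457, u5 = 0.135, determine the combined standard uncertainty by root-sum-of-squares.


uc = sqrt(1.346^2 + 0.813^2 + 0.045^2 + 1.457^2 + 0.135^2)
uc = sqrt(4.615784)
uc = 2.1484

2.1484


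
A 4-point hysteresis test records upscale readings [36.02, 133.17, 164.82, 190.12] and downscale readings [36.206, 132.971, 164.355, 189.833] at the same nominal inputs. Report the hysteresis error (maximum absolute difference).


|36.02 - 36.206| = 0.1860
|133.17 - 132.971| = 0.1990
|164.82 - 164.355| = 0.4650
|190.12 - 189.833| = 0.2870
hysteresis = max(diffs) = 0.4650

0.4650


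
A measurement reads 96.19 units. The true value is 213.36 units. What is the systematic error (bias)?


Systematic error = measured - true
= 96.19 - 213.36
= -117.1700

-117.1700


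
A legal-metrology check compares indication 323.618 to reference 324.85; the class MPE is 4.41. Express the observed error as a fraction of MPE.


e = indication - reference = 323.618 - 324.85 = -1.2320
|e| = 1.2320
ratio = |e| / MPE = 1.2320 / 4.41
ratio = 0.2794

0.2794


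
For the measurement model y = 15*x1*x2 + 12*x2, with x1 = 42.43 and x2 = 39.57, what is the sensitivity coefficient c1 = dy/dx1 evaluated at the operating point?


y = 15*x1*x2 + 12*x2
dy/dx1 = 15*x2
Evaluate at x2 = 39.57: c1 = 15 * 39.57
c1 = 593.5500

593.5500


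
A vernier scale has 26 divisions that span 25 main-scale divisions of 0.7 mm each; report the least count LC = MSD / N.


LC = MSD / n_div
= 0.7 / 26
= 0.0269

0.0269


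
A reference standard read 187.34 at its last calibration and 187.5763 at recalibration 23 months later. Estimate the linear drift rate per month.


rate = (v2 - v1) / months
= (187.5763 - 187.34) / 23
= 0.2363 / 23
= 0.0103

0.0103


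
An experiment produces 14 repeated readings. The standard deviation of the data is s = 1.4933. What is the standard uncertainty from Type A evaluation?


u_A = s / sqrt(n)
u_A = 1.4933 / sqrt(14)
u_A = 1.4933 / 3.7416574
u_A = 0.3991

0.3991


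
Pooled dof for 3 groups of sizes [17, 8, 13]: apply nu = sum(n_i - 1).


nu = sum_i (n_i - 1)
nu = ((17 - 1) + (8 - 1) + (13 - 1))
nu = 16 + 7 + 12
nu = 35

35


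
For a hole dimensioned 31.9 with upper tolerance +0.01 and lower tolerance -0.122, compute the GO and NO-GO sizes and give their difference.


GO = nominal - lower_tol (smallest hole = maximum material condition)
GO = 31.9 - 0.122 = 31.778
NO-GO = nominal + upper_tol (largest hole = least material condition)
NO-GO = 31.9 + 0.01 = 31.91
spread = NO-GO - GO = 31.91 - 31.778 = 0.1320

0.1320


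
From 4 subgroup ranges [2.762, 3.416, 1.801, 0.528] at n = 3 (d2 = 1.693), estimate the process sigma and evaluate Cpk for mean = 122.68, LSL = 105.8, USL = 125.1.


R_bar = (2.762 + 3.416 + 1.801 + 0.528) / 4 = 2.12675
sigma = R_bar / d2 = 2.12675 / 1.693 = 1.256202
Cp = (USL - LSL)/(6*sigma) = (125.1 - 105.8)/(6*1.256202) = 2.5606
Cpu = (125.1 - 122.68)/(3*1.256202) = 0.6421
Cpl = (122.68 - 105.8)/(3*1.256202) = 4.4791
Cpk = min(Cpu, Cpl) = 0.6421

0.6421


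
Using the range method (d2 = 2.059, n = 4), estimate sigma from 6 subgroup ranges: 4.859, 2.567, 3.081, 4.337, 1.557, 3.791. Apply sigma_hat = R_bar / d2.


R_bar = (4.859 + 2.567 + 3.081 + 4.337 + 1.557 + 3.791) / 6
R_bar = 20.192 / 6 = 3.3653333
sigma_hat = R_bar / d2 = 3.3653333 / 2.059 = 1.6345

1.6345


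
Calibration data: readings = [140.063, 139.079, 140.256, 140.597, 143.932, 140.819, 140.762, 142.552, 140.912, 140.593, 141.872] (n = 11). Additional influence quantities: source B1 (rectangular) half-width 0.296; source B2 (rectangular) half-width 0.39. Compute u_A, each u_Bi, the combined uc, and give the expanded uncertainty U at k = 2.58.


mean = (140.063 + 139.079 + 140.256 + 140.597 + 143.932 + 140.819 + 140.762 + 142.552 + 140.912 + 140.593 + 141.872) / 11 = 141.0397273
s = sqrt(sum((x - mean)^2)/(n-1)) = 1.3151161
u_A = s / sqrt(n) = 1.3151161 / sqrt(11) = 0.39652242
u_B1 = 0.296 / sqrt(3) = 0.17089568
u_B2 = 0.39 / sqrt(3) = 0.2251666
uc = sqrt(0.39652242^2 + 0.17089568^2 + 0.2251666^2) = 0.48696546
U = k * uc = 2.58 * 0.48696546
U = 1.2564

1.2564


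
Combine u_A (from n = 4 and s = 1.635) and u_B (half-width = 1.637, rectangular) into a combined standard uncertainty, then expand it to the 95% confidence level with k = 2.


u_A = s / sqrt(n) = 1.635 / sqrt(4) = 0.8175
u_B = half_width / sqrt(3) = 1.637 / sqrt(3) = 0.94512239
uc = sqrt(u_A^2 + u_B^2) = sqrt(0.8175^2 + 0.94512239^2) = 1.249625
U = k * uc = 2 * 1.249625
U = 2.4992

2.4992


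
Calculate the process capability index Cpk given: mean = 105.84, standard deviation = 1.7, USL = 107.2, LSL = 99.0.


Cpu = (USL - mean) / (3*sigma) = (107.2 - 105.84) / (3*1.7) = 0.2667
Cpl = (mean - LSL) / (3*sigma) = (105.84 - 99.0) / (3*1.7) = 1.3412
Cpk = min(Cpu, Cpl) = 0.2667

0.2667


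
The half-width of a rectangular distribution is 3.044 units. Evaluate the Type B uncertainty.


u_B = half_width / sqrt(3)
u_B = 3.044 / 1.7320508
u_B = 1.7575

1.7575


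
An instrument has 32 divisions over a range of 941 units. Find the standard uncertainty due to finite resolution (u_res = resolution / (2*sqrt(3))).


resolution = range / divisions
resolution = 941 / 32 = 29.40625
u_res = resolution / (2*sqrt(3))
u_res = 29.40625 / 3.4641016
u_res = 8.4889

8.4889


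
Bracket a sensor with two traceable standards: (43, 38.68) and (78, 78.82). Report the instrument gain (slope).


slope = (y2 - y1) / (x2 - x1)
= (78.82 - 38.68) / (78 - 43)
= 40.1400 / 35
= 1.1469

1.1469


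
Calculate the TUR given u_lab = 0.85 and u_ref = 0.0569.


TUR = u_lab / u_ref
= 0.85 / 0.0569
= 14.9385

14.9385


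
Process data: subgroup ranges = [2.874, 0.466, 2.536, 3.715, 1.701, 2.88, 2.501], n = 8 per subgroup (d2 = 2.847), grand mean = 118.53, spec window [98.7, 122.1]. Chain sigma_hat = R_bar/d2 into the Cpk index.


R_bar = (2.874 + 0.466 + 2.536 + 3.715 + 1.701 + 2.88 + 2.501) / 7 = 2.3818571
sigma = R_bar / d2 = 2.3818571 / 2.847 = 0.83661999
Cp = (USL - LSL)/(6*sigma) = (122.1 - 98.7)/(6*0.83661999) = 4.6616
Cpu = (122.1 - 118.53)/(3*0.83661999) = 1.4224
Cpl = (118.53 - 98.7)/(3*0.83661999) = 7.9008
Cpk = min(Cpu, Cpl) = 1.4224

1.4224


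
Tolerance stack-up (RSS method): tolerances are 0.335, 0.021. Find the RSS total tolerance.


RSS = sqrt(0.335^2 + 0.021^2)
= sqrt(0.112666)
= 0.3357

0.3357


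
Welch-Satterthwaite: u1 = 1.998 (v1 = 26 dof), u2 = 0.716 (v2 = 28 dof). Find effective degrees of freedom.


uc = sqrt(u1^2 + u2^2) = sqrt(1.998^2 + 0.716^2) = 2.1224184
v_eff = uc^4 / (u1^4/v1 + u2^4/v2)
= 2.1224184^4 / (1.998^4/26 + 0.716^4/28)
= 20.29196 / 0.62231306
v_eff = 32.6073

32.6073


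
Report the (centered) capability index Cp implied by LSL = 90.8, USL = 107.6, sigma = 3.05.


Cp = (USL - LSL) / (6 * sigma)
= (107.6 - 90.8) / (6 * 3.05)
= 16.8000 / 18.3000
= 0.9180

0.9180


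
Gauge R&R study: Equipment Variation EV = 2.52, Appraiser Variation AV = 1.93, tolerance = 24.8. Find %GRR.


GRR = sqrt(EV^2 + AV^2) = sqrt(2.52^2 + 1.93^2) = 3.1741613
%GRR = GRR / tol * 100 = 3.1741613 / 24.8 * 100
%GRR = 12.7990

12.7990


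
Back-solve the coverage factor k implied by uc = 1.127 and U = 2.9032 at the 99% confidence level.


k = U / uc
k = 2.9032 / 1.127
k = 2.576

2.576


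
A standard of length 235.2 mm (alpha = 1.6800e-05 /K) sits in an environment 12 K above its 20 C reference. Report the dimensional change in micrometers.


dL = L * alpha * dT
= 235.2 * 1.6800e-05 * 12
= 0.0474163 mm
dL_um = 0.0474163 * 1000 = 47.4163 um

47.4163


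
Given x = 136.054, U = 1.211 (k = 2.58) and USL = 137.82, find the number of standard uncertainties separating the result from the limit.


u = U / k = 1.211 / 2.58 = 0.46937984
margin = |USL - x| = |137.82 - 136.054| = 1.766
z = margin / u = 1.766 / 0.46937984
z = 3.7624

3.7624


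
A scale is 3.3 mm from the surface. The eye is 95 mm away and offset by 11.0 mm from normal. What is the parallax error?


error = h * offset / d
= 3.3 * 11.0 / 95
= 0.3821

0.3821


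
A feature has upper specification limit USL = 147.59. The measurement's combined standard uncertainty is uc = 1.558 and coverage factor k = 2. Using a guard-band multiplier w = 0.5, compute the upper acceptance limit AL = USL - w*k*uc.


U = k * uc = 2 * 1.558 = 3.116
guard band g = w * U = 0.5 * 3.116 = 1.558
AL = USL - g = 147.59 - 1.558
AL = 146.0320

146.0320


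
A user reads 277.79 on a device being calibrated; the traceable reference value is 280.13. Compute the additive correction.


Correction = standard - reading
= 280.13 - 277.79
= 2.3400

2.3400


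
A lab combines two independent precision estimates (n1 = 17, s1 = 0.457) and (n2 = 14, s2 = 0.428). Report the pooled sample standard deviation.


s_p = sqrt(((n1-1)*s1^2 + (n2-1)*s2^2) / (n1+n2-2))
numerator = (17-1)*0.457^2 + (14-1)*0.428^2 = 3.341584 + 2.381392 = 5.722976
denominator = 17 + 14 - 2 = 29
s_p^2 = 5.722976 / 29 = 0.197344
s_p = sqrt(0.197344) = 0.4442

0.4442


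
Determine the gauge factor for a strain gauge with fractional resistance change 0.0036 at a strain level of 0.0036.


GF = (dR/R) / epsilon
= 0.0036 / 0.0036
= 1.0000

1.0000


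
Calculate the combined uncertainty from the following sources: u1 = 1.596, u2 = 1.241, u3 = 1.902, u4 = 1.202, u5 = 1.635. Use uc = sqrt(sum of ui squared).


uc = sqrt(1.596^2 + 1.241^2 + 1.902^2 + 1.202^2 + 1.635^2)
uc = sqrt(11.82293)
uc = 3.4384

3.4384


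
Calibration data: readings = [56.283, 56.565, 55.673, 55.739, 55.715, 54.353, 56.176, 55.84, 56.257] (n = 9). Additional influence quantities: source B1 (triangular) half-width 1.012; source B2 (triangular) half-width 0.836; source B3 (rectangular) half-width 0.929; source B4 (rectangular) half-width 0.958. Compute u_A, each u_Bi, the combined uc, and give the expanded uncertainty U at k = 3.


mean = (56.283 + 56.565 + 55.673 + 55.739 + 55.715 + 54.353 + 56.176 + 55.84 + 56.257) / 9 = 55.84455556
s = sqrt(sum((x - mean)^2)/(n-1)) = 0.63966361
u_A = s / sqrt(n) = 0.63966361 / sqrt(9) = 0.2132212
u_B1 = 1.012 / sqrt(6) = 0.41314727
u_B2 = 0.836 / sqrt(6) = 0.34129557
u_B3 = 0.929 / sqrt(3) = 0.5363584
u_B4 = 0.958 / sqrt(3) = 0.55310156
uc = sqrt(0.2132212^2 + 0.41314727^2 + 0.34129557^2 + 0.5363584^2 + 0.55310156^2) = 0.96241274
U = k * uc = 3 * 0.96241274
U = 2.8872

2.8872


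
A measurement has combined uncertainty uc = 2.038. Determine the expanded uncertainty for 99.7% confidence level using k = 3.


U = k * uc
U = 3 * 2.038
U = 6.1140

6.1140


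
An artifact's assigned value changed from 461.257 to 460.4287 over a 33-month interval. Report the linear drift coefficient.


rate = (v2 - v1) / months
= (460.4287 - 461.257) / 33
= -0.8283 / 33
= -0.0251

-0.0251


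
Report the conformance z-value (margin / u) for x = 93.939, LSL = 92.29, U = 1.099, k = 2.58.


u = U / k = 1.099 / 2.58 = 0.42596899
margin = |LSL - x| = |92.29 - 93.939| = 1.649
z = margin / u = 1.649 / 0.42596899
z = 3.8712

3.8712


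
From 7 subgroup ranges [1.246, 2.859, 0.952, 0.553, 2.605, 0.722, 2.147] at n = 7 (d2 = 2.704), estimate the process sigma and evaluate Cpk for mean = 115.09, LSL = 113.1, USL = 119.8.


R_bar = (1.246 + 2.859 + 0.952 + 0.553 + 2.605 + 0.722 + 2.147) / 7 = 1.5834286
sigma = R_bar / d2 = 1.5834286 / 2.704 = 0.5855875
Cp = (USL - LSL)/(6*sigma) = (119.8 - 113.1)/(6*0.5855875) = 1.9069
Cpu = (119.8 - 115.09)/(3*0.5855875) = 2.6811
Cpl = (115.09 - 113.1)/(3*0.5855875) = 1.1328
Cpk = min(Cpu, Cpl) = 1.1328

1.1328


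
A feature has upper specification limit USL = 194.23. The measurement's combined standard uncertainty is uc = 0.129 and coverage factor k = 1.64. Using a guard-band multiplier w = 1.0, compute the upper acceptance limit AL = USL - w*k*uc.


U = k * uc = 1.64 * 0.129 = 0.21156
guard band g = w * U = 1.0 * 0.21156 = 0.21156
AL = USL - g = 194.23 - 0.21156
AL = 194.0184

194.0184


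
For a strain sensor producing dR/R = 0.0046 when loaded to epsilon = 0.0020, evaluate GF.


GF = (dR/R) / epsilon
= 0.0046 / 0.0020
= 2.3000

2.3000


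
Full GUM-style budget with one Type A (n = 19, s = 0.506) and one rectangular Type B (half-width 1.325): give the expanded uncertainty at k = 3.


u_A = s / sqrt(n) = 0.506 / sqrt(19) = 0.11608436
u_B = half_width / sqrt(3) = 1.325 / sqrt(3) = 0.76498911
uc = sqrt(u_A^2 + u_B^2) = sqrt(0.11608436^2 + 0.76498911^2) = 0.77374667
U = k * uc = 3 * 0.77374667
U = 2.3212

2.3212


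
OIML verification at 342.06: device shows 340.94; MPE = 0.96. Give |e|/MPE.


e = indication - reference = 340.94 - 342.06 = -1.1200
|e| = 1.1200
ratio = |e| / MPE = 1.1200 / 0.96
ratio = 1.1667

1.1667


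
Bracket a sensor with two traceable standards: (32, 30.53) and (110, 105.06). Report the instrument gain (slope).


slope = (y2 - y1) / (x2 - x1)
= (105.06 - 30.53) / (110 - 32)
= 74.5300 / 78
= 0.9555

0.9555


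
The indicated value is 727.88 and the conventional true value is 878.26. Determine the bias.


Systematic error = measured - true
= 727.88 - 878.26
= -150.3800

-150.3800


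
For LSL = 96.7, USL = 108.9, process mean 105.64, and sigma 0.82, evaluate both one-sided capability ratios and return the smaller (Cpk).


Cpu = (USL - mean) / (3*sigma) = (108.9 - 105.64) / (3*0.82) = 1.3252
Cpl = (mean - LSL) / (3*sigma) = (105.64 - 96.7) / (3*0.82) = 3.6341
Cpk = min(Cpu, Cpl) = 1.3252

1.3252


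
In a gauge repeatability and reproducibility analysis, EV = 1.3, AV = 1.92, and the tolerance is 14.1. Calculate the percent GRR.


GRR = sqrt(EV^2 + AV^2) = sqrt(1.3^2 + 1.92^2) = 2.3187065
%GRR = GRR / tol * 100 = 2.3187065 / 14.1 * 100
%GRR = 16.4447

16.4447


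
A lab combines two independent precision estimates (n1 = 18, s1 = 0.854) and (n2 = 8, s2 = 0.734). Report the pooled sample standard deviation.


s_p = sqrt(((n1-1)*s1^2 + (n2-1)*s2^2) / (n1+n2-2))
numerator = (18-1)*0.854^2 + (8-1)*0.734^2 = 12.398372 + 3.771292 = 16.169664
denominator = 18 + 8 - 2 = 24
s_p^2 = 16.169664 / 24 = 0.673736
s_p = sqrt(0.673736) = 0.8208

0.8208


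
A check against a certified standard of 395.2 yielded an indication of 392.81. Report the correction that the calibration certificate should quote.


Correction = standard - reading
= 395.2 - 392.81
= 2.3900

2.3900


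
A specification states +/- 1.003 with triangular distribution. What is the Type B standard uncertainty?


u_B = half_width / sqrt(6)
u_B = 1.003 / 2.4494897
u_B = 0.4095

0.4095


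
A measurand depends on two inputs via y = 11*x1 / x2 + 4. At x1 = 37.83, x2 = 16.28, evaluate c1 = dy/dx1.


y = 11*x1 / x2 + 4
dy/dx1 = 11/x2
Evaluate at x2 = 16.28: c1 = 11 / 16.28
c1 = 0.6757

0.6757


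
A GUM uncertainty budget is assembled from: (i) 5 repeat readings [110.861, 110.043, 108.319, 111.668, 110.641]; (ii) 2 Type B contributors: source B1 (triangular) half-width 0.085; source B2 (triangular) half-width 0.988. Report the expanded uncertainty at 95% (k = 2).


mean = (110.861 + 110.043 + 108.319 + 111.668 + 110.641) / 5 = 110.3064
s = sqrt(sum((x - mean)^2)/(n-1)) = 1.2542559
u_A = s / sqrt(n) = 1.2542559 / sqrt(5) = 0.56092029
u_B1 = 0.085 / sqrt(6) = 0.034701105
u_B2 = 0.988 / sqrt(6) = 0.40334931
uc = sqrt(0.56092029^2 + 0.034701105^2 + 0.40334931^2) = 0.69175603
U = k * uc = 2 * 0.69175603
U = 1.3835

1.3835


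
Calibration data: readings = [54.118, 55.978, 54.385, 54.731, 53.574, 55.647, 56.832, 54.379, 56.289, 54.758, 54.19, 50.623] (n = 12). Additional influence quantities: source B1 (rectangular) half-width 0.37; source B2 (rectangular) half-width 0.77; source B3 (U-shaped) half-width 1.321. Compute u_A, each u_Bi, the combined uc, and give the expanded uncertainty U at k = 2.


mean = (54.118 + 55.978 + 54.385 + 54.731 + 53.574 + 55.647 + 56.832 + 54.379 + 56.289 + 54.758 + 54.19 + 50.623) / 12 = 54.62533333
s = sqrt(sum((x - mean)^2)/(n-1)) = 1.6019521
u_A = s / sqrt(n) = 1.6019521 / sqrt(12) = 0.46244374
u_B1 = 0.37 / sqrt(3) = 0.2136196
u_B2 = 0.77 / sqrt(3) = 0.44455971
u_B3 = 1.321 / sqrt(2) = 0.93408806
uc = sqrt(0.46244374^2 + 0.2136196^2 + 0.44455971^2 + 0.93408806^2) = 1.1531008
U = k * uc = 2 * 1.1531008
U = 2.3062

2.3062


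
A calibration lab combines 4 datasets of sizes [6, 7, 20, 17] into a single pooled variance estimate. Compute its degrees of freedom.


nu = sum_i (n_i - 1)
nu = ((6 - 1) + (7 - 1) + (20 - 1) + (17 - 1))
nu = 5 + 6 + 19 + 16
nu = 46

46


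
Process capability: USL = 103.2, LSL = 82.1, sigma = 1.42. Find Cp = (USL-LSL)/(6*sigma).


Cp = (USL - LSL) / (6 * sigma)
= (103.2 - 82.1) / (6 * 1.42)
= 21.1000 / 8.5200
= 2.4765

2.4765


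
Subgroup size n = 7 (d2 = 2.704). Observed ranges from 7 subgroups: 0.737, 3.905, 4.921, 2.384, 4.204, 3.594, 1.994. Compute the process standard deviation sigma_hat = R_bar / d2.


R_bar = (0.737 + 3.905 + 4.921 + 2.384 + 4.204 + 3.594 + 1.994) / 7
R_bar = 21.739 / 7 = 3.1055714
sigma_hat = R_bar / d2 = 3.1055714 / 2.704 = 1.1485

1.1485


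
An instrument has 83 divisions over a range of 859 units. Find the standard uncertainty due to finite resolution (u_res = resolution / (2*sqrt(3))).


resolution = range / divisions
resolution = 859 / 83 = 10.349398
u_res = resolution / (2*sqrt(3))
u_res = 10.349398 / 3.4641016
u_res = 2.9876

2.9876


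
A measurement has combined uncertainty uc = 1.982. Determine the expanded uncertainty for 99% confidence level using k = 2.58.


U = k * uc
U = 2.58 * 1.982
U = 5.1136

5.1136


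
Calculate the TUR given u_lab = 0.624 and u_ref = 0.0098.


TUR = u_lab / u_ref
= 0.624 / 0.0098
= 63.6735

63.6735


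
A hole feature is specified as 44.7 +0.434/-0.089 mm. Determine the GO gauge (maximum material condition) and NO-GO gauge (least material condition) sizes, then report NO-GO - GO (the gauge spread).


GO = nominal - lower_tol (smallest hole = maximum material condition)
GO = 44.7 - 0.089 = 44.611
NO-GO = nominal + upper_tol (largest hole = least material condition)
NO-GO = 44.7 + 0.434 = 45.134
spread = NO-GO - GO = 45.134 - 44.611 = 0.5230

0.5230


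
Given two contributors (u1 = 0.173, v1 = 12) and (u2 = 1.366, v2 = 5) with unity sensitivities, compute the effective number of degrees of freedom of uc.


uc = sqrt(u1^2 + u2^2) = sqrt(0.173^2 + 1.366^2) = 1.3769114
v_eff = uc^4 / (u1^4/v1 + u2^4/v2)
= 1.3769114^4 / (0.173^4/12 + 1.366^4/5)
= 3.5943799 / 0.696433
v_eff = 5.1611

5.1611


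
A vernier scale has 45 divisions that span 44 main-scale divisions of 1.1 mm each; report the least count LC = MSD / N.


LC = MSD / n_div
= 1.1 / 45
= 0.0244

0.0244


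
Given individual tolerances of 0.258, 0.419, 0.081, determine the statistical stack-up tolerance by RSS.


RSS = sqrt(0.258^2 + 0.419^2 + 0.081^2)
= sqrt(0.248686)
= 0.4987

0.4987


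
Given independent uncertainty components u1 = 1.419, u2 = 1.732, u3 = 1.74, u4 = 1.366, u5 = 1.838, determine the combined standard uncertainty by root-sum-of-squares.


uc = sqrt(1.419^2 + 1.732^2 + 1.74^2 + 1.366^2 + 1.838^2)
uc = sqrt(13.285185)
uc = 3.6449

3.6449


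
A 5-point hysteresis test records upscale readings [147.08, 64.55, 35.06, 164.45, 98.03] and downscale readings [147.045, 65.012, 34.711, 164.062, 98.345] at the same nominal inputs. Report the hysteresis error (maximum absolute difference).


|147.08 - 147.045| = 0.0350
|64.55 - 65.012| = 0.4620
|35.06 - 34.711| = 0.3490
|164.45 - 164.062| = 0.3880
|98.03 - 98.345| = 0.3150
hysteresis = max(diffs) = 0.4620

0.4620


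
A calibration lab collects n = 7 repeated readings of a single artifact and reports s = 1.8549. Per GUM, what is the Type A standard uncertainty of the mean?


u_A = s / sqrt(n)
u_A = 1.8549 / sqrt(7)
u_A = 1.8549 / 2.6457513
u_A = 0.7011

0.7011


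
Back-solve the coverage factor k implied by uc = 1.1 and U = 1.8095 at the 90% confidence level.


k = U / uc
k = 1.8095 / 1.1
k = 1.645

1.645


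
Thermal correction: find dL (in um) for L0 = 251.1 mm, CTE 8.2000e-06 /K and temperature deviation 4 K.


dL = L * alpha * dT
= 251.1 * 8.2000e-06 * 4
= 0.0082361 mm
dL_um = 0.0082361 * 1000 = 8.2361 um

8.2361


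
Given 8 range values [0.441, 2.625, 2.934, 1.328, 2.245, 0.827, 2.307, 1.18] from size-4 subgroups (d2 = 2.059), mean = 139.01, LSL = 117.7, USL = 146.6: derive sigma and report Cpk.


R_bar = (0.441 + 2.625 + 2.934 + 1.328 + 2.245 + 0.827 + 2.307 + 1.18) / 8 = 1.735875
sigma = R_bar / d2 = 1.735875 / 2.059 = 0.84306702
Cp = (USL - LSL)/(6*sigma) = (146.6 - 117.7)/(6*0.84306702) = 5.7133
Cpu = (146.6 - 139.01)/(3*0.84306702) = 3.0009
Cpl = (139.01 - 117.7)/(3*0.84306702) = 8.4256
Cpk = min(Cpu, Cpl) = 3.0009

3.0009


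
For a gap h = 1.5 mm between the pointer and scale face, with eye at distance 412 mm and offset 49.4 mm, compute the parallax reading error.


error = h * offset / d
= 1.5 * 49.4 / 412
= 0.1799

0.1799


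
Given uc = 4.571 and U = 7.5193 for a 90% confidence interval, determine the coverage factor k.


k = U / uc
k = 7.5193 / 4.571
k = 1.645

1.645


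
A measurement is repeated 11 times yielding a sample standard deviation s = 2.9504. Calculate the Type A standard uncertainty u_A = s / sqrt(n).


u_A = s / sqrt(n)
u_A = 2.9504 / sqrt(11)
u_A = 2.9504 / 3.3166248
u_A = 0.8896

0.8896


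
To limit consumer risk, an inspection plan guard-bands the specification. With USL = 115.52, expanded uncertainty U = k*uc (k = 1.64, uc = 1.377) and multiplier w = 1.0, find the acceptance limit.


U = k * uc = 1.64 * 1.377 = 2.25828
guard band g = w * U = 1.0 * 2.25828 = 2.25828
AL = USL - g = 115.52 - 2.25828
AL = 113.2617

113.2617


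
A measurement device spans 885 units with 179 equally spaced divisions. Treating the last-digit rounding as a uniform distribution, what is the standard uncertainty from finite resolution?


resolution = range / divisions
resolution = 885 / 179 = 4.9441341
u_res = resolution / (2*sqrt(3))
u_res = 4.9441341 / 3.4641016
u_res = 1.4272

1.4272


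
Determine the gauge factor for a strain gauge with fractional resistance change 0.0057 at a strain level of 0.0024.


GF = (dR/R) / epsilon
= 0.0057 / 0.0024
= 2.3750

2.3750


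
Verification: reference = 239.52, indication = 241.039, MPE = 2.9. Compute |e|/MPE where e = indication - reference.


e = indication - reference = 241.039 - 239.52 = 1.5190
|e| = 1.5190
ratio = |e| / MPE = 1.5190 / 2.9
ratio = 0.5238

0.5238


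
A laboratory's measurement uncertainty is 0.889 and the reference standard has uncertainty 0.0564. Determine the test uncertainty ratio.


TUR = u_lab / u_ref
= 0.889 / 0.0564
= 15.7624

15.7624


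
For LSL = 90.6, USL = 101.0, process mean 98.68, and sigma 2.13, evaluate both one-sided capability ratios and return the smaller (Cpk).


Cpu = (USL - mean) / (3*sigma) = (101.0 - 98.68) / (3*2.13) = 0.3631
Cpl = (mean - LSL) / (3*sigma) = (98.68 - 90.6) / (3*2.13) = 1.2645
Cpk = min(Cpu, Cpl) = 0.3631

0.3631


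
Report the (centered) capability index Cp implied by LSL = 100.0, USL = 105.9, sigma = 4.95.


Cp = (USL - LSL) / (6 * sigma)
= (105.9 - 100.0) / (6 * 4.95)
= 5.9000 / 29.7000
= 0.1987

0.1987


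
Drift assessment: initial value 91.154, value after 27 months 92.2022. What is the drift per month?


rate = (v2 - v1) / months
= (92.2022 - 91.154) / 27
= 1.0482 / 27
= 0.0388

0.0388


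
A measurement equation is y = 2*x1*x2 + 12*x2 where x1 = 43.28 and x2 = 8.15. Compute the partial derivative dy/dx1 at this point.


y = 2*x1*x2 + 12*x2
dy/dx1 = 2*x2
Evaluate at x2 = 8.15: c1 = 2 * 8.15
c1 = 16.3000

16.3000


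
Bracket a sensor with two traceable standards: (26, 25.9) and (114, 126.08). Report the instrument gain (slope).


slope = (y2 - y1) / (x2 - x1)
= (126.08 - 25.9) / (114 - 26)
= 100.1800 / 88
= 1.1384

1.1384


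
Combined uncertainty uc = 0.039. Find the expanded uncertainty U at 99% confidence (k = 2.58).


U = k * uc
U = 2.58 * 0.039
U = 0.1006

0.1006


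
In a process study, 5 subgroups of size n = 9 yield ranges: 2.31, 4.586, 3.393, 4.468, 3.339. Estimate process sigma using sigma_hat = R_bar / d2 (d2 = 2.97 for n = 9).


R_bar = (2.31 + 4.586 + 3.393 + 4.468 + 3.339) / 5
R_bar = 18.096 / 5 = 3.6192
sigma_hat = R_bar / d2 = 3.6192 / 2.97 = 1.2186

1.2186


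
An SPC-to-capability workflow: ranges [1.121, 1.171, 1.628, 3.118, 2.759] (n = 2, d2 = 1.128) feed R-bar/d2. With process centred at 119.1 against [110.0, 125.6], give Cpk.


R_bar = (1.121 + 1.171 + 1.628 + 3.118 + 2.759) / 5 = 1.9594
sigma = R_bar / d2 = 1.9594 / 1.128 = 1.7370567
Cp = (USL - LSL)/(6*sigma) = (125.6 - 110.0)/(6*1.7370567) = 1.4968
Cpu = (125.6 - 119.1)/(3*1.7370567) = 1.2473
Cpl = (119.1 - 110.0)/(3*1.7370567) = 1.7462
Cpk = min(Cpu, Cpl) = 1.2473

1.2473


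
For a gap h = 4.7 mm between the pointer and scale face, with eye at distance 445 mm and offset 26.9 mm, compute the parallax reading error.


error = h * offset / d
= 4.7 * 26.9 / 445
= 0.2841

0.2841


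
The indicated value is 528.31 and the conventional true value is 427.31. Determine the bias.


Systematic error = measured - true
= 528.31 - 427.31
= 101.0000

101.0000


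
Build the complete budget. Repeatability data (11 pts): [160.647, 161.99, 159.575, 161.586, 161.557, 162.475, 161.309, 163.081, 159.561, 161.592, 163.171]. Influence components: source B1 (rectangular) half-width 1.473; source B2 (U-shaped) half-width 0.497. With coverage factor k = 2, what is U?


mean = (160.647 + 161.99 + 159.575 + 161.586 + 161.557 + 162.475 + 161.309 + 163.081 + 159.561 + 161.592 + 163.171) / 11 = 161.504
s = sqrt(sum((x - mean)^2)/(n-1)) = 1.213709
u_A = s / sqrt(n) = 1.213709 / sqrt(11) = 0.36594703
u_B1 = 1.473 / sqrt(3) = 0.85043695
u_B2 = 0.497 / sqrt(2) = 0.35143207
uc = sqrt(0.36594703^2 + 0.85043695^2 + 0.35143207^2) = 0.99028518
U = k * uc = 2 * 0.99028518
U = 1.9806

1.9806


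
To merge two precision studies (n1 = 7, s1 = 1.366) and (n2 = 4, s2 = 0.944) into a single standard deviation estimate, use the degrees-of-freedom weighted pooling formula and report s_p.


s_p = sqrt(((n1-1)*s1^2 + (n2-1)*s2^2) / (n1+n2-2))
numerator = (7-1)*1.366^2 + (4-1)*0.944^2 = 11.195736 + 2.673408 = 13.869144
denominator = 7 + 4 - 2 = 9
s_p^2 = 13.869144 / 9 = 1.541016
s_p = sqrt(1.541016) = 1.2414

1.2414


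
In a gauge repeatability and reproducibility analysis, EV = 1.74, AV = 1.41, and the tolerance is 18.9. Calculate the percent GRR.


GRR = sqrt(EV^2 + AV^2) = sqrt(1.74^2 + 1.41^2) = 2.2395759
%GRR = GRR / tol * 100 = 2.2395759 / 18.9 * 100
%GRR = 11.8496

11.8496


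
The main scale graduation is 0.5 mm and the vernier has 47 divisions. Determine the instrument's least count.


LC = MSD / n_div
= 0.5 / 47
= 0.0106

0.0106


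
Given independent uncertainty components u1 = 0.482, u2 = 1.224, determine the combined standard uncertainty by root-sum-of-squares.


uc = sqrt(0.482^2 + 1.224^2)
uc = sqrt(1.7305)
uc = 1.3155

1.3155


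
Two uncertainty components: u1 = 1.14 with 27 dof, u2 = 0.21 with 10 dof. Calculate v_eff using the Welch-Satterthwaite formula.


uc = sqrt(u1^2 + u2^2) = sqrt(1.14^2 + 0.21^2) = 1.1591807
v_eff = uc^4 / (u1^4/v1 + u2^4/v2)
= 1.1591807^4 / (1.14^4/27 + 0.21^4/10)
= 1.8055294 / 0.062748561
v_eff = 28.7740

28.7740


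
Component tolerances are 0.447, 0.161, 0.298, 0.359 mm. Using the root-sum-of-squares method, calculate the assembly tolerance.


RSS = sqrt(0.447^2 + 0.161^2 + 0.298^2 + 0.359^2)
= sqrt(0.443415)
= 0.6659

0.6659


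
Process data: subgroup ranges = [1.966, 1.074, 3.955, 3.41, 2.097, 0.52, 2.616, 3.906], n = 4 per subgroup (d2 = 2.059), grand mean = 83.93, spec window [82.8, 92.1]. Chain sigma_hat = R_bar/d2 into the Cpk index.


R_bar = (1.966 + 1.074 + 3.955 + 3.41 + 2.097 + 0.52 + 2.616 + 3.906) / 8 = 2.443
sigma = R_bar / d2 = 2.443 / 2.059 = 1.1864983
Cp = (USL - LSL)/(6*sigma) = (92.1 - 82.8)/(6*1.1864983) = 1.3064
Cpu = (92.1 - 83.93)/(3*1.1864983) = 2.2953
Cpl = (83.93 - 82.8)/(3*1.1864983) = 0.3175
Cpk = min(Cpu, Cpl) = 0.3175

0.3175


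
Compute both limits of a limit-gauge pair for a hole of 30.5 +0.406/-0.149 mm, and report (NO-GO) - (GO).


GO = nominal - lower_tol (smallest hole = maximum material condition)
GO = 30.5 - 0.149 = 30.351
NO-GO = nominal + upper_tol (largest hole = least material condition)
NO-GO = 30.5 + 0.406 = 30.906
spread = NO-GO - GO = 30.906 - 30.351 = 0.5550

0.5550


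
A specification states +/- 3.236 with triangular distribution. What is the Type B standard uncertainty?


u_B = half_width / sqrt(6)
u_B = 3.236 / 2.4494897
u_B = 1.3211

1.3211


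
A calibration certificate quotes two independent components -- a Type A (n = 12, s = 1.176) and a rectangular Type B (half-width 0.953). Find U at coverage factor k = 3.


u_A = s / sqrt(n) = 1.176 / sqrt(12) = 0.33948196
u_B = half_width / sqrt(3) = 0.953 / sqrt(3) = 0.55021481
uc = sqrt(u_A^2 + u_B^2) = sqrt(0.33948196^2 + 0.55021481^2) = 0.64651708
U = k * uc = 3 * 0.64651708
U = 1.9396

1.9396


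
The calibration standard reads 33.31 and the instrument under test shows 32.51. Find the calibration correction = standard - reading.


Correction = standard - reading
= 33.31 - 32.51
= 0.8000

0.8000


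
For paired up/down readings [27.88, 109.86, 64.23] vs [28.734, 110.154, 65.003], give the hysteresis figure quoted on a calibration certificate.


|27.88 - 28.734| = 0.8540
|109.86 - 110.154| = 0.2940
|64.23 - 65.003| = 0.7730
hysteresis = max(diffs) = 0.8540

0.8540
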